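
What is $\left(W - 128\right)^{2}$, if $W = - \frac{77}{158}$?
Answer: $\frac{412130601}{24964} \approx 16509.0$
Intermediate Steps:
$W = - \frac{77}{158}$ ($W = \left(-77\right) \frac{1}{158} = - \frac{77}{158} \approx -0.48734$)
$\left(W - 128\right)^{2} = \left(- \frac{77}{158} - 128\right)^{2} = \left(- \frac{20301}{158}\right)^{2} = \frac{412130601}{24964}$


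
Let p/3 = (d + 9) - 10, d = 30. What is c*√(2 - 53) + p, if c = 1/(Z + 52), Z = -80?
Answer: 87 - I*√51/28 ≈ 87.0 - 0.25505*I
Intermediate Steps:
p = 87 (p = 3*((30 + 9) - 10) = 3*(39 - 10) = 3*29 = 87)
c = -1/28 (c = 1/(-80 + 52) = 1/(-28) = -1/28 ≈ -0.035714)
c*√(2 - 53) + p = -√(2 - 53)/28 + 87 = -I*√51/28 + 87 = 87 - I*√51/28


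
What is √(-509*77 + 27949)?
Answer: 2*I*√2811 ≈ 106.04*I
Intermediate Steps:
√(-509*77 + 27949) = √(-39193 + 27949) = √(-11244) = 2*I*√2811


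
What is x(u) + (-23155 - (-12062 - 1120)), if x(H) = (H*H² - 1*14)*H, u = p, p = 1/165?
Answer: -7392056722874/741200625 ≈ -9973.1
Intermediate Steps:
p = 1/165 ≈ 0.0060606
u = 1/165 ≈ 0.0060606
x(H) = H*(-14 + H³) (x(H) = (H³ - 14)*H = (-14 + H³)*H = H*(-14 + H³))
x(u) + (-23155 - (-12062 - 1120)) = (-14 + (1/165)³)/165 + (-23155 - (-12062 - 1120)) = (-14 + 1/4492125)/165 + (-23155 - 1*(-13182)) = (1/165)*(-62889749/4492125) + (-23155 + 13182) = -62889749/741200625 - 9973 = -7392056722874/741200625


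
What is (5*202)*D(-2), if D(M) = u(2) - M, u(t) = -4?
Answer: -2020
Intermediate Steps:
D(M) = -4 - M
(5*202)*D(-2) = (5*202)*(-4 - 1*(-2)) = 1010*(-4 + 2) = 1010*(-2) = -2020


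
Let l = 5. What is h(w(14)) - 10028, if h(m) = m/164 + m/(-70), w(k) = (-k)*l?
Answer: -822249/82 ≈ -10027.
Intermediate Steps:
w(k) = -5*k (w(k) = -k*5 = -5*k)
h(m) = -47*m/5740 (h(m) = m*(1/164) + m*(-1/70) = m/164 - m/70 = -47*m/5740)
h(w(14)) - 10028 = -(-47)*14/1148 - 10028 = -47/5740*(-70) - 10028 = 47/82 - 10028 = -822249/82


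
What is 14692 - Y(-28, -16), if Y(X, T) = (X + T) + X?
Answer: 14764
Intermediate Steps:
Y(X, T) = T + 2*X (Y(X, T) = (T + X) + X = T + 2*X)
14692 - Y(-28, -16) = 14692 - (-16 + 2*(-28)) = 14692 - (-16 - 56) = 14692 - 1*(-72) = 14692 + 72 = 14764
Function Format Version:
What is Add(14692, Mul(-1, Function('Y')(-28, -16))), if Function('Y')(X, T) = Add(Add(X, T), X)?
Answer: 14764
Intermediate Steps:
Function('Y')(X, T) = Add(T, Mul(2, X)) (Function('Y')(X, T) = Add(Add(T, X), X) = Add(T, Mul(2, X)))
Add(14692, Mul(-1, Function('Y')(-28, -16))) = Add(14692, Mul(-1, Add(-16, Mul(2, -28)))) = Add(14692, Mul(-1, Add(-16, -56))) = Add(14692, Mul(-1, -72)) = Add(14692, 72) = 14764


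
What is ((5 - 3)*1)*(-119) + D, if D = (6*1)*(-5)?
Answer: -268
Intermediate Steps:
D = -30 (D = 6*(-5) = -30)
((5 - 3)*1)*(-119) + D = ((5 - 3)*1)*(-119) - 30 = (2*1)*(-119) - 30 = 2*(-119) - 30 = -238 - 30 = -268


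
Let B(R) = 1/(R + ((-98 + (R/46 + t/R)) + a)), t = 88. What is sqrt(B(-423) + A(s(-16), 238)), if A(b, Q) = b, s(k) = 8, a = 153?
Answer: sqrt(431275515187910)/7343521 ≈ 2.8280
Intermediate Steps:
B(R) = 1/(55 + 88/R + 47*R/46) (B(R) = 1/(R + ((-98 + (R/46 + 88/R)) + 153)) = 1/(R + ((-98 + (88/R + R/46)) + 153)) = 1/(R + ((-98 + 88/R + R/46) + 153)) = 1/(R + (55 + 88/R + R/46)) = 1/(55 + 88/R + 47*R/46))
sqrt(B(-423) + A(s(-16), 238)) = sqrt(46*(-423)/(4048 + 47*(-423)**2 + 2530*(-423)) + 8) = sqrt(46*(-423)/(4048 + 47*178929 - 1070190) + 8) = sqrt(46*(-423)/(4048 + 8409663 - 1070190) + 8) = sqrt(46*(-423)/7343521 + 8) = sqrt(46*(-423)*(1/7343521) + 8) = sqrt(-19458/7343521 + 8) = sqrt(58728710/7343521) = sqrt(431275515187910)/7343521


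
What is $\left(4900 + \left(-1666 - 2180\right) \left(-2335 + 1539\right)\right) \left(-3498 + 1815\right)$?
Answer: $-5160609828$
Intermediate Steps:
$\left(4900 + \left(-1666 - 2180\right) \left(-2335 + 1539\right)\right) \left(-3498 + 1815\right) = \left(4900 - -3061416\right) \left(-1683\right) = \left(4900 + 3061416\right) \left(-1683\right) = 3066316 \left(-1683\right) = -5160609828$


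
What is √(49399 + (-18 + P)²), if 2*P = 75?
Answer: √199117/2 ≈ 223.11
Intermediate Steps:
P = 75/2 (P = (½)*75 = 75/2 ≈ 37.500)
√(49399 + (-18 + P)²) = √(49399 + (-18 + 75/2)²) = √(49399 + (39/2)²) = √(49399 + 1521/4) = √(199117/4) = √199117/2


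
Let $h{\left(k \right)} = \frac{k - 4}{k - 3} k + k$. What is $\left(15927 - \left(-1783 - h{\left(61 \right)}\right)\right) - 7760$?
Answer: $\frac{584115}{58} \approx 10071.0$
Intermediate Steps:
$h{\left(k \right)} = k + \frac{k \left(-4 + k\right)}{-3 + k}$ ($h{\left(k \right)} = \frac{k - 4}{-3 + k} k + k = \frac{-4 + k}{-3 + k} k + k = \frac{k \left(-4 + k\right)}{-3 + k} + k = k + \frac{k \left(-4 + k\right)}{-3 + k}$)
$\left(15927 - \left(-1783 - h{\left(61 \right)}\right)\right) - 7760 = \left(15927 - \left(-1783 - \frac{61 \left(-7 + 2 \cdot 61\right)}{-3 + 61}\right)\right) - 7760 = \left(15927 - \left(-1783 - \frac{61 \left(-7 + 122\right)}{58}\right)\right) - 7760 = \left(15927 - \left(-1783 - \frac{7015}{58}\right)\right) - 7760 = \left(15927 + \left(\left(3707 + \frac{7015}{58}\right) - 1924\right)\right) - 7760 = \left(15927 + \left(\frac{222021}{58} - 1924\right)\right) - 7760 = \left(15927 + \frac{110429}{58}\right) - 7760 = \frac{1034195}{58} - 7760 = \frac{584115}{58}$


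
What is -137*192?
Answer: -26304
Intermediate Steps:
-137*192 = -1*26304 = -26304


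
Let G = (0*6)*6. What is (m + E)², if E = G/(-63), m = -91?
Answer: 8281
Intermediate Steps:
G = 0 (G = 0*6 = 0)
E = 0 (E = 0/(-63) = 0*(-1/63) = 0)
(m + E)² = (-91 + 0)² = (-91)² = 8281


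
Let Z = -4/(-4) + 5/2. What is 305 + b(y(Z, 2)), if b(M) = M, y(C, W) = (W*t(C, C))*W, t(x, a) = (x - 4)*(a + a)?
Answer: 291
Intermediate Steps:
Z = 7/2 (Z = -4*(-¼) + 5*(½) = 1 + 5/2 = 7/2 ≈ 3.5000)
t(x, a) = 2*a*(-4 + x) (t(x, a) = (-4 + x)*(2*a) = 2*a*(-4 + x))
y(C, W) = 2*C*W²*(-4 + C) (y(C, W) = (W*(2*C*(-4 + C)))*W = (2*C*W*(-4 + C))*W = 2*C*W²*(-4 + C))
305 + b(y(Z, 2)) = 305 + 2*(7/2)*2²*(-4 + 7/2) = 305 + 2*(7/2)*4*(-½) = 305 - 14 = 291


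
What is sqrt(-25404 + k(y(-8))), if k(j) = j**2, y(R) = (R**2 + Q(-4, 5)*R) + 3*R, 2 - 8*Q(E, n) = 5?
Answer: I*sqrt(23555) ≈ 153.48*I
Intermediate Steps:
Q(E, n) = -3/8 (Q(E, n) = 1/4 - 1/8*5 = 1/4 - 5/8 = -3/8)
y(R) = R**2 + 21*R/8 (y(R) = (R**2 - 3*R/8) + 3*R = R**2 + 21*R/8)
sqrt(-25404 + k(y(-8))) = sqrt(-25404 + ((1/8)*(-8)*(21 + 8*(-8)))**2) = sqrt(-25404 + ((1/8)*(-8)*(21 - 64))**2) = sqrt(-25404 + ((1/8)*(-8)*(-43))**2) = sqrt(-25404 + 43**2) = sqrt(-25404 + 1849) = sqrt(-23555) = I*sqrt(23555)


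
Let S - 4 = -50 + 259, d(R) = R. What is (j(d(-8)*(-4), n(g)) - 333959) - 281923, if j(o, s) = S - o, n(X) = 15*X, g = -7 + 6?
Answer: -615701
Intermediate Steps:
g = -1
S = 213 (S = 4 + (-50 + 259) = 4 + 209 = 213)
j(o, s) = 213 - o
(j(d(-8)*(-4), n(g)) - 333959) - 281923 = ((213 - (-8)*(-4)) - 333959) - 281923 = ((213 - 1*32) - 333959) - 281923 = ((213 - 32) - 333959) - 281923 = (181 - 333959) - 281923 = -333778 - 281923 = -615701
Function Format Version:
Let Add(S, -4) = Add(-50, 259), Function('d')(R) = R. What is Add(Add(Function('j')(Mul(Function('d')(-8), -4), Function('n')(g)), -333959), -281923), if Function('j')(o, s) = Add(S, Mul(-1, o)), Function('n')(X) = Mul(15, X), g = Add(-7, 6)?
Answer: -615701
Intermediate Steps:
g = -1
S = 213 (S = Add(4, Add(-50, 259)) = Add(4, 209) = 213)
Function('j')(o, s) = Add(213, Mul(-1, o))
Add(Add(Function('j')(Mul(Function('d')(-8), -4), Function('n')(g)), -333959), -281923) = Add(Add(Add(213, Mul(-1, Mul(-8, -4))), -333959), -281923) = Add(Add(Add(213, Mul(-1, 32)), -333959), -281923) = Add(Add(Add(213, -32), -333959), -281923) = Add(Add(181, -333959), -281923) = Add(-333778, -281923) = -615701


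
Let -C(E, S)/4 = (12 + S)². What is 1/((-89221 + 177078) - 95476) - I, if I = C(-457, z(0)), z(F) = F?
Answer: 4388543/7619 ≈ 576.00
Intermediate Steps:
C(E, S) = -4*(12 + S)²
I = -576 (I = -4*(12 + 0)² = -4*12² = -4*144 = -576)
1/((-89221 + 177078) - 95476) - I = 1/((-89221 + 177078) - 95476) - 1*(-576) = 1/(87857 - 95476) + 576 = 1/(-7619) + 576 = -1/7619 + 576 = 4388543/7619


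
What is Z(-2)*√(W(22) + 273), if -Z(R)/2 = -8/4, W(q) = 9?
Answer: 4*√282 ≈ 67.171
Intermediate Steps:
Z(R) = 4 (Z(R) = -(-16)/4 = -2*(-2) = 4)
Z(-2)*√(W(22) + 273) = 4*√(9 + 273) = 4*√282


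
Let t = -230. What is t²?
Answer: 52900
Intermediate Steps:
t² = (-230)² = 52900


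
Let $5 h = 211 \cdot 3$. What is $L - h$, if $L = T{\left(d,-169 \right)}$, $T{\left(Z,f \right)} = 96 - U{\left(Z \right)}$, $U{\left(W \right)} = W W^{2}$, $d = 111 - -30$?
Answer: $- \frac{14016258}{5} \approx -2.8033 \cdot 10^{6}$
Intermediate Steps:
$d = 141$ ($d = 111 + 30 = 141$)
$U{\left(W \right)} = W^{3}$
$T{\left(Z,f \right)} = 96 - Z^{3}$
$L = -2803125$ ($L = 96 - 141^{3} = 96 - 2803221 = -2803125$)
$h = \frac{633}{5}$ ($h = \frac{211 \cdot 3}{5} = \frac{1}{5} \cdot 633 = \frac{633}{5} \approx 126.6$)
$L - h = -2803125 - \frac{633}{5} = - \frac{14016258}{5}$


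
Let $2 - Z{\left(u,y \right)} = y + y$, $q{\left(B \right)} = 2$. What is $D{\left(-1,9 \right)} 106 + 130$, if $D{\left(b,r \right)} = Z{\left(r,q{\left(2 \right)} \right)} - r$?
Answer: $-1036$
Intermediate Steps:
$Z{\left(u,y \right)} = 2 - 2 y$ ($Z{\left(u,y \right)} = 2 - \left(y + y\right) = 2 - 2 y$)
$D{\left(b,r \right)} = -2 - r$ ($D{\left(b,r \right)} = \left(2 - 4\right) - r = -2 - r$)
$D{\left(-1,9 \right)} 106 + 130 = \left(-2 - 9\right) 106 + 130 = \left(-11\right) 106 + 130 = -1166 + 130 = -1036$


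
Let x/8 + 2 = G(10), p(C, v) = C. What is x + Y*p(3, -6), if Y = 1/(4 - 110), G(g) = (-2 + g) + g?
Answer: 13565/106 ≈ 127.97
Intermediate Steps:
G(g) = -2 + 2*g
x = 128 (x = -16 + 8*(-2 + 2*10) = -16 + 8*(-2 + 20) = -16 + 8*18 = -16 + 144 = 128)
Y = -1/106 (Y = 1/(-106) = -1/106 ≈ -0.0094340)
x + Y*p(3, -6) = 128 - 1/106*3 = 128 - 3/106 = 13565/106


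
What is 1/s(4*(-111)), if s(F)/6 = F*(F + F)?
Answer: 1/2365632 ≈ 4.2272e-7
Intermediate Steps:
s(F) = 12*F² (s(F) = 6*(F*(F + F)) = 6*(F*(2*F)) = 6*(2*F²) = 12*F²)
1/s(4*(-111)) = 1/(12*(4*(-111))²) = 1/(12*(-444)²) = 1/(12*197136) = 1/2365632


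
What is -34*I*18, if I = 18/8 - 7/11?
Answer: -10863/11 ≈ -987.54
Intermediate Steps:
I = 71/44 (I = 18*(1/8) - 7*1/11 = 9/4 - 7/11 = 71/44 ≈ 1.6136)
-34*I*18 = -34*71/44*18 = -1207/22*18 = -10863/11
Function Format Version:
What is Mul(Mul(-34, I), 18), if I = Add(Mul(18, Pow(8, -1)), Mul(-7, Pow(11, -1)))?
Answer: Rational(-10863, 11) ≈ -987.54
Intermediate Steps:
I = Rational(71, 44) (I = Add(Mul(18, Rational(1, 8)), Mul(-7, Rational(1, 11))) = Add(Rational(9, 4), Rational(-7, 11)) = Rational(71, 44) ≈ 1.6136)
Mul(Mul(-34, I), 18) = Mul(Mul(-34, Rational(71, 44)), 18) = Mul(Rational(-1207, 22), 18) = Rational(-10863, 11)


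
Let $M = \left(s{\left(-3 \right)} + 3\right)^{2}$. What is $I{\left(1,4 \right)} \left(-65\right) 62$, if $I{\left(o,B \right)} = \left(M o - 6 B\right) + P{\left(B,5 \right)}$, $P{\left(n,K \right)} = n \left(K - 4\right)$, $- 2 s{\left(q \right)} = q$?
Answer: $- \frac{2015}{2} \approx -1007.5$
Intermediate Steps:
$s{\left(q \right)} = - \frac{q}{2}$
$P{\left(n,K \right)} = n \left(-4 + K\right)$
$M = \frac{81}{4}$ ($M = \left(\left(- \frac{1}{2}\right) \left(-3\right) + 3\right)^{2} = \left(\frac{3}{2} + 3\right)^{2} = \left(\frac{9}{2}\right)^{2} = \frac{81}{4} \approx 20.25$)
$I{\left(o,B \right)} = - 5 B + \frac{81 o}{4}$ ($I{\left(o,B \right)} = \left(\frac{81 o}{4} - 6 B\right) + B \left(-4 + 5\right) = \left(- 6 B + \frac{81 o}{4}\right) + B 1 = \left(- 6 B + \frac{81 o}{4}\right) + B = - 5 B + \frac{81 o}{4}$)
$I{\left(1,4 \right)} \left(-65\right) 62 = \left(\left(-5\right) 4 + \frac{81}{4} \cdot 1\right) \left(-65\right) 62 = \left(-20 + \frac{81}{4}\right) \left(-65\right) 62 = \frac{1}{4} \left(-65\right) 62 = \left(- \frac{65}{4}\right) 62 = - \frac{2015}{2}$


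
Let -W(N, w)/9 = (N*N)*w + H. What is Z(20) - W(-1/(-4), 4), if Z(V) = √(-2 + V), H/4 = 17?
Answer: 2457/4 + 3*√2 ≈ 618.49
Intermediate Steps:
H = 68 (H = 4*17 = 68)
W(N, w) = -612 - 9*w*N² (W(N, w) = -9*((N*N)*w + 68) = -9*(N²*w + 68) = -9*(w*N² + 68) = -9*(68 + w*N²) = -612 - 9*w*N²)
Z(20) - W(-1/(-4), 4) = √(-2 + 20) - (-612 - 9*4*(-1/(-4))²) = √18 - (-612 - 9*4*(-1*(-¼))²) = 3*√2 - (-612 - 9*4*(¼)²) = 3*√2 - (-612 - 9*4*1/16) = 3*√2 - (-612 - 9/4) = 3*√2 - 1*(-2457/4) = 3*√2 + 2457/4 = 2457/4 + 3*√2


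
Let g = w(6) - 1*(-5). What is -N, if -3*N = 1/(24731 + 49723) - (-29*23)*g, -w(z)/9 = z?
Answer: -2433380081/223362 ≈ -10894.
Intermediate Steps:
w(z) = -9*z
g = -49 (g = -9*6 - 1*(-5) = -54 + 5 = -49)
N = 2433380081/223362 (N = -(1/(24731 + 49723) - (-29*23)*(-49))/3 = -(1/74454 - (-667)*(-49))/3 = -(1/74454 - 1*32683)/3 = -(1/74454 - 32683)/3 = -⅓*(-2433380081/74454) = 2433380081/223362 ≈ 10894.)
-N = -1*2433380081/223362 = -2433380081/223362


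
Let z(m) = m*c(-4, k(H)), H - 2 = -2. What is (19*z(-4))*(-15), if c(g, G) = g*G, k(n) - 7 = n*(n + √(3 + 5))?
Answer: -31920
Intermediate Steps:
H = 0 (H = 2 - 2 = 0)
k(n) = 7 + n*(n + 2*√2) (k(n) = 7 + n*(n + √(3 + 5)) = 7 + n*(n + √8) = 7 + n*(n + 2*√2))
c(g, G) = G*g
z(m) = -28*m (z(m) = m*((7 + 0² + 2*0*√2)*(-4)) = m*((7 + 0 + 0)*(-4)) = m*(7*(-4)) = m*(-28) = -28*m)
(19*z(-4))*(-15) = (19*(-28*(-4)))*(-15) = (19*112)*(-15) = 2128*(-15) = -31920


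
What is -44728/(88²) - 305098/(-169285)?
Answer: -651137571/163867880 ≈ -3.9736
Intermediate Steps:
-44728/(88²) - 305098/(-169285) = -44728/7744 - 305098*(-1/169285) = -44728*1/7744 + 305098/169285 = -5591/968 + 305098/169285 = -651137571/163867880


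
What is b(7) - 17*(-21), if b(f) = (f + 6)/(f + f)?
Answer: 5011/14 ≈ 357.93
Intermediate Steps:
b(f) = (6 + f)/(2*f) (b(f) = (6 + f)/((2*f)) = (6 + f)*(1/(2*f)) = (6 + f)/(2*f))
b(7) - 17*(-21) = (½)*(6 + 7)/7 - 17*(-21) = (½)*(⅐)*13 + 357 = 13/14 + 357 = 5011/14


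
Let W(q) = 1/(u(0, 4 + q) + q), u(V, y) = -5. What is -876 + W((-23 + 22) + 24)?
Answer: -15767/18 ≈ -875.94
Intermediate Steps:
W(q) = 1/(-5 + q)
-876 + W((-23 + 22) + 24) = -876 + 1/(-5 + ((-23 + 22) + 24)) = -876 + 1/(-5 + (-1 + 24)) = -876 + 1/(-5 + 23) = -876 + 1/18 = -15767/18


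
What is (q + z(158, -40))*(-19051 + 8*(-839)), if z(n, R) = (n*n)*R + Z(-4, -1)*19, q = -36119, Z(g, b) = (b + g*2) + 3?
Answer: 26659372059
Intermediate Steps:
Z(g, b) = 3 + b + 2*g (Z(g, b) = (b + 2*g) + 3 = 3 + b + 2*g)
z(n, R) = -114 + R*n² (z(n, R) = (n*n)*R + (3 - 1 + 2*(-4))*19 = n²*R + (3 - 1 - 8)*19 = R*n² - 6*19 = R*n² - 114 = -114 + R*n²)
(q + z(158, -40))*(-19051 + 8*(-839)) = (-36119 + (-114 - 40*158²))*(-19051 + 8*(-839)) = (-36119 + (-114 - 40*24964))*(-19051 - 6712) = (-36119 + (-114 - 998560))*(-25763) = (-36119 - 998674)*(-25763) = -1034793*(-25763) = 26659372059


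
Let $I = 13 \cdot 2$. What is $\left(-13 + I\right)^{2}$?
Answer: $169$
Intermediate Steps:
$I = 26$
$\left(-13 + I\right)^{2} = \left(-13 + 26\right)^{2} = 13^{2} = 169$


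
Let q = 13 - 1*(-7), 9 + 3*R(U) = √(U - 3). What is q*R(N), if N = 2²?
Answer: -160/3 ≈ -53.333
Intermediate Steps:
N = 4
R(U) = -3 + √(-3 + U)/3 (R(U) = -3 + √(U - 3)/3 = -3 + √(-3 + U)/3)
q = 20 (q = 13 + 7 = 20)
q*R(N) = 20*(-3 + √(-3 + 4)/3) = 20*(-3 + √1/3) = 20*(-3 + (⅓)*1) = 20*(-3 + ⅓) = 20*(-8/3) = -160/3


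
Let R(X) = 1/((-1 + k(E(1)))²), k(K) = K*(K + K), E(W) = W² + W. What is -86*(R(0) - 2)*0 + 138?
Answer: 138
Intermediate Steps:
E(W) = W + W²
k(K) = 2*K² (k(K) = K*(2*K) = 2*K²)
R(X) = 1/49 (R(X) = 1/((-1 + 2*(1*(1 + 1))²)²) = 1/((-1 + 2*(1*2)²)²) = 1/((-1 + 2*2²)²) = 1/((-1 + 2*4)²) = 1/((-1 + 8)²) = 1/(7²) = 1/49)
-86*(R(0) - 2)*0 + 138 = -86*(1/49 - 2)*0 + 138 = -(-8342)*0/49 + 138 = -86*0 + 138 = 0 + 138 = 138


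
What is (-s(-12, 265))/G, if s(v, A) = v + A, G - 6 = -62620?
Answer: 253/62614 ≈ 0.0040406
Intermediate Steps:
G = -62614 (G = 6 - 62620 = -62614)
s(v, A) = A + v
(-s(-12, 265))/G = -(265 - 12)/(-62614) = -1*253*(-1/62614) = -253*(-1/62614) = 253/62614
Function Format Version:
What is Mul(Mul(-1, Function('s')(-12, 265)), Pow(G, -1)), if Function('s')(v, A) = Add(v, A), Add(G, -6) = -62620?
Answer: Rational(253, 62614) ≈ 0.0040406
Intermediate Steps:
G = -62614 (G = Add(6, -62620) = -62614)
Function('s')(v, A) = Add(A, v)
Mul(Mul(-1, Function('s')(-12, 265)), Pow(G, -1)) = Mul(Mul(-1, Add(265, -12)), Pow(-62614, -1)) = Mul(Mul(-1, 253), Rational(-1, 62614)) = Mul(-253, Rational(-1, 62614)) = Rational(253, 62614)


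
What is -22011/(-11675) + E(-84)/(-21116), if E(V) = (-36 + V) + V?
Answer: 116791494/61632325 ≈ 1.8950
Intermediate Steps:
E(V) = -36 + 2*V
-22011/(-11675) + E(-84)/(-21116) = -22011/(-11675) + (-36 + 2*(-84))/(-21116) = -22011*(-1/11675) + (-36 - 168)*(-1/21116) = 22011/11675 - 204*(-1/21116) = 22011/11675 + 51/5279 = 116791494/61632325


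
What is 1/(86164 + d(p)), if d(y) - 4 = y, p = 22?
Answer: 1/86190 ≈ 1.1602e-5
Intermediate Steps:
d(y) = 4 + y
1/(86164 + d(p)) = 1/(86164 + (4 + 22)) = 1/(86164 + 26) = 1/86190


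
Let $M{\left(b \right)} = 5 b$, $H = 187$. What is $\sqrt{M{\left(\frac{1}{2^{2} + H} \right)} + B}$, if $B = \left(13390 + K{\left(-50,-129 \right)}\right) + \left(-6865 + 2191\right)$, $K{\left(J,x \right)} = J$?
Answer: $\frac{\sqrt{316145301}}{191} \approx 93.092$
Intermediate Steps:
$B = 8666$ ($B = \left(13390 - 50\right) + \left(-6865 + 2191\right) = 13340 - 4674 = 8666$)
$\sqrt{M{\left(\frac{1}{2^{2} + H} \right)} + B} = \sqrt{\frac{5}{2^{2} + 187} + 8666} = \sqrt{\frac{5}{4 + 187} + 8666} = \sqrt{\frac{5}{191} + 8666} = \sqrt{\frac{1655211}{191}} = \frac{\sqrt{316145301}}{191}$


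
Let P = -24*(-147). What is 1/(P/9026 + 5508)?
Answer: 4513/24859368 ≈ 0.00018154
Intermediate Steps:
P = 3528
1/(P/9026 + 5508) = 1/(3528/9026 + 5508) = 1/(3528*(1/9026) + 5508) = 1/(1764/4513 + 5508) = 1/(24859368/4513) = 4513/24859368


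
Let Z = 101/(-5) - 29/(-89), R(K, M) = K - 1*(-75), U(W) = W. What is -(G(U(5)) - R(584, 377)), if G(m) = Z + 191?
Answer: 217104/445 ≈ 487.87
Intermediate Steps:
R(K, M) = 75 + K (R(K, M) = K + 75 = 75 + K)
Z = -8844/445 (Z = 101*(-⅕) - 29*(-1/89) = -101/5 + 29/89 = -8844/445 ≈ -19.874)
G(m) = 76151/445 (G(m) = -8844/445 + 191 = 76151/445)
-(G(U(5)) - R(584, 377)) = -(76151/445 - (75 + 584)) = -(76151/445 - 1*659) = -(76151/445 - 659) = -1*(-217104/445) = 217104/445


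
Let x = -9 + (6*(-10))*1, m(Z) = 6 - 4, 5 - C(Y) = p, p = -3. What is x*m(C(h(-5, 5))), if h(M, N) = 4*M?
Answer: -138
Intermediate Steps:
C(Y) = 8 (C(Y) = 5 - 1*(-3) = 5 + 3 = 8)
m(Z) = 2
x = -69 (x = -9 - 60*1 = -9 - 60 = -69)
x*m(C(h(-5, 5))) = -69*2 = -138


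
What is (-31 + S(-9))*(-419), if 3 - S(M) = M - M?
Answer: 11732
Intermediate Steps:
S(M) = 3 (S(M) = 3 - (M - M) = 3 - 1*0 = 3 + 0 = 3)
(-31 + S(-9))*(-419) = (-31 + 3)*(-419) = -28*(-419) = 11732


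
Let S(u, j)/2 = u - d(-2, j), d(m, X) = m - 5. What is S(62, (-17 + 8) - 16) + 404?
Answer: 542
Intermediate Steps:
d(m, X) = -5 + m
S(u, j) = 14 + 2*u (S(u, j) = 2*(u - (-5 - 2)) = 2*(u - 1*(-7)) = 2*(u + 7) = 2*(7 + u) = 14 + 2*u)
S(62, (-17 + 8) - 16) + 404 = (14 + 2*62) + 404 = (14 + 124) + 404 = 138 + 404 = 542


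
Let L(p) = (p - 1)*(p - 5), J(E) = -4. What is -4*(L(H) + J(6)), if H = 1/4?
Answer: 7/4 ≈ 1.7500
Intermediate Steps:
H = ¼ ≈ 0.25000
L(p) = (-1 + p)*(-5 + p)
-4*(L(H) + J(6)) = -4*((5 + (¼)² - 6*¼) - 4) = -4*((5 + 1/16 - 3/2) - 4) = -4*(57/16 - 4) = -4*(-7/16) = 7/4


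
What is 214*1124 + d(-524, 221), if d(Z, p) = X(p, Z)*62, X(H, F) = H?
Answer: 254238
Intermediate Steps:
d(Z, p) = 62*p (d(Z, p) = p*62 = 62*p)
214*1124 + d(-524, 221) = 214*1124 + 62*221 = 240536 + 13702 = 254238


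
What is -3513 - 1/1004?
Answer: -3527053/1004 ≈ -3513.0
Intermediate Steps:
-3513 - 1/1004 = -3527053/1004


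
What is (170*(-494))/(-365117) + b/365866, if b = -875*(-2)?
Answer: 15682190715/66791948161 ≈ 0.23479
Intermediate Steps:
b = 1750
(170*(-494))/(-365117) + b/365866 = (170*(-494))/(-365117) + 1750/365866 = -83980*(-1/365117) + 1750*(1/365866) = 83980/365117 + 875/182933 = 15682190715/66791948161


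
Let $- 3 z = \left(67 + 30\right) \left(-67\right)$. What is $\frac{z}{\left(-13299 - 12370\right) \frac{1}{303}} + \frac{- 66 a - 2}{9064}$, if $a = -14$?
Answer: $- \frac{2962966859}{116331908} \approx -25.47$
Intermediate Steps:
$z = \frac{6499}{3}$ ($z = - \frac{\left(67 + 30\right) \left(-67\right)}{3} = - \frac{97 \left(-67\right)}{3} = \left(- \frac{1}{3}\right) \left(-6499\right) = \frac{6499}{3} \approx 2166.3$)
$\frac{z}{\left(-13299 - 12370\right) \frac{1}{303}} + \frac{- 66 a - 2}{9064} = \frac{6499}{3 \frac{-13299 - 12370}{303}} + \frac{\left(-66\right) \left(-14\right) - 2}{9064} = \frac{6499}{3 \left(-13299 - 12370\right) \frac{1}{303}} + \left(924 - 2\right) \frac{1}{9064} = \frac{6499}{3 \left(\left(-25669\right) \frac{1}{303}\right)} + 922 \cdot \frac{1}{9064} = \frac{6499}{3 \left(- \frac{25669}{303}\right)} + \frac{461}{4532} = \frac{6499}{3} \left(- \frac{303}{25669}\right) + \frac{461}{4532} = - \frac{656399}{25669} + \frac{461}{4532} = - \frac{2962966859}{116331908}$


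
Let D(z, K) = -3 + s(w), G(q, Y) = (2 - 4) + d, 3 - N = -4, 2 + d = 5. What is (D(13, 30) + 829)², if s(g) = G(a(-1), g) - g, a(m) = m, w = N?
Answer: 672400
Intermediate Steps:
d = 3 (d = -2 + 5 = 3)
N = 7 (N = 3 - 1*(-4) = 3 + 4 = 7)
w = 7
G(q, Y) = 1 (G(q, Y) = (2 - 4) + 3 = -2 + 3 = 1)
s(g) = 1 - g
D(z, K) = -9 (D(z, K) = -3 + (1 - 1*7) = -3 + (1 - 7) = -3 - 6 = -9)
(D(13, 30) + 829)² = (-9 + 829)² = 820² = 672400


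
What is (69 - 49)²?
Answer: 400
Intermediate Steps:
(69 - 49)² = 20² = 400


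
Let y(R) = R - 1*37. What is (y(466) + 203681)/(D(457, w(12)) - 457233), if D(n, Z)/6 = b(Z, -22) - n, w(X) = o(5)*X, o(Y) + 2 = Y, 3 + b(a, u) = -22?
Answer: -40822/92025 ≈ -0.44360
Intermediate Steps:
b(a, u) = -25 (b(a, u) = -3 - 22 = -25)
y(R) = -37 + R (y(R) = R - 37 = -37 + R)
o(Y) = -2 + Y
w(X) = 3*X (w(X) = (-2 + 5)*X = 3*X)
D(n, Z) = -150 - 6*n (D(n, Z) = 6*(-25 - n) = -150 - 6*n)
(y(466) + 203681)/(D(457, w(12)) - 457233) = ((-37 + 466) + 203681)/((-150 - 6*457) - 457233) = (429 + 203681)/((-150 - 2742) - 457233) = 204110/(-2892 - 457233) = 204110/(-460125) = 204110*(-1/460125) = -40822/92025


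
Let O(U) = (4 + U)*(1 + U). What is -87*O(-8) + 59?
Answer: -2377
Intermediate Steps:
O(U) = (1 + U)*(4 + U)
-87*O(-8) + 59 = -87*(4 + (-8)² + 5*(-8)) + 59 = -87*(4 + 64 - 40) + 59 = -87*28 + 59 = -2436 + 59 = -2377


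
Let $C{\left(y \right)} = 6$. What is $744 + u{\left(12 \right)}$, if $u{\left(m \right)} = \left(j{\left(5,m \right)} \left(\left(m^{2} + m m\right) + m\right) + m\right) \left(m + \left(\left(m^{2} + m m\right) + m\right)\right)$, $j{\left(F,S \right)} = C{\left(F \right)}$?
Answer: $566088$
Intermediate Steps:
$j{\left(F,S \right)} = 6$
$u{\left(m \right)} = \left(2 m + 2 m^{2}\right) \left(7 m + 12 m^{2}\right)$ ($u{\left(m \right)} = \left(6 \left(\left(m^{2} + m m\right) + m\right) + m\right) \left(m + \left(\left(m^{2} + m m\right) + m\right)\right) = \left(6 \left(\left(m^{2} + m^{2}\right) + m\right) + m\right) \left(m + \left(\left(m^{2} + m^{2}\right) + m\right)\right) = \left(6 \left(2 m^{2} + m\right) + m\right) \left(m + \left(2 m^{2} + m\right)\right) = \left(6 \left(m + 2 m^{2}\right) + m\right) \left(m + \left(m + 2 m^{2}\right)\right) = \left(\left(6 m + 12 m^{2}\right) + m\right) \left(2 m + 2 m^{2}\right) = \left(7 m + 12 m^{2}\right) \left(2 m + 2 m^{2}\right) = \left(2 m + 2 m^{2}\right) \left(7 m + 12 m^{2}\right)$)
$744 + u{\left(12 \right)} = 744 + 12^{2} \left(14 + 24 \cdot 12^{2} + 38 \cdot 12\right) = 744 + 144 \left(14 + 24 \cdot 144 + 456\right) = 744 + 144 \left(14 + 3456 + 456\right) = 744 + 144 \cdot 3926 = 744 + 565344 = 566088$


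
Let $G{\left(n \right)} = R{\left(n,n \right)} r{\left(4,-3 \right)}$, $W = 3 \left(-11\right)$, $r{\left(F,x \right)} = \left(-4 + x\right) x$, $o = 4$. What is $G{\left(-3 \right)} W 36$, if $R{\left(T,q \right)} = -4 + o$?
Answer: $0$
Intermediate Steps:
$R{\left(T,q \right)} = 0$ ($R{\left(T,q \right)} = -4 + 4 = 0$)
$r{\left(F,x \right)} = x \left(-4 + x\right)$
$W = -33$
$G{\left(n \right)} = 0$ ($G{\left(n \right)} = 0 \left(- 3 \left(-4 - 3\right)\right) = 0 \left(\left(-3\right) \left(-7\right)\right) = 0 \cdot 21 = 0$)
$G{\left(-3 \right)} W 36 = 0 \left(-33\right) 36 = 0 \cdot 36 = 0$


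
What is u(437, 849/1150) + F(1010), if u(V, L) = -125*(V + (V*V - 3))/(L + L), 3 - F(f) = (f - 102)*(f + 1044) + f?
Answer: -5113785912/283 ≈ -1.8070e+7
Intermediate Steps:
F(f) = 3 - f - (-102 + f)*(1044 + f) (F(f) = 3 - ((f - 102)*(f + 1044) + f) = 3 - ((-102 + f)*(1044 + f) + f) = 3 - (f + (-102 + f)*(1044 + f)) = 3 + (-f - (-102 + f)*(1044 + f)) = 3 - f - (-102 + f)*(1044 + f))
u(V, L) = -125*(-3 + V + V**2)/(2*L) (u(V, L) = -125*(V + (V**2 - 3))/(2*L) = -125*(V + (-3 + V**2))*1/(2*L) = -125*(-3 + V + V**2)*1/(2*L) = -125*(-3 + V + V**2)/(2*L))
u(437, 849/1150) + F(1010) = 125*(3 - 1*437 - 1*437**2)/(2*((849/1150))) + (106491 - 1*1010**2 - 943*1010) = 125*(3 - 437 - 1*190969)/(2*((849*(1/1150)))) + (106491 - 1*1020100 - 952430) = 125*(3 - 437 - 190969)/(2*(849/1150)) + (106491 - 1020100 - 952430) = (125/2)*(1150/849)*(-191403) - 1866039 = -4585696875/283 - 1866039 = -5113785912/283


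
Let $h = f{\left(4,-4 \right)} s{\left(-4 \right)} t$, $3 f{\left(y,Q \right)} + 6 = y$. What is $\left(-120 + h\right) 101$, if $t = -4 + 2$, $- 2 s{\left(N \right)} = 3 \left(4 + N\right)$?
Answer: $-12120$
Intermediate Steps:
$f{\left(y,Q \right)} = -2 + \frac{y}{3}$
$s{\left(N \right)} = -6 - \frac{3 N}{2}$ ($s{\left(N \right)} = - \frac{3 \left(4 + N\right)}{2} = - \frac{12 + 3 N}{2} = -6 - \frac{3 N}{2}$)
$t = -2$
$h = 0$ ($h = \left(-2 + \frac{1}{3} \cdot 4\right) \left(-6 - -6\right) \left(-2\right) = \left(-2 + \frac{4}{3}\right) \left(-6 + 6\right) \left(-2\right) = \left(- \frac{2}{3}\right) 0 \left(-2\right) = 0 \left(-2\right) = 0$)
$\left(-120 + h\right) 101 = \left(-120 + 0\right) 101 = \left(-120\right) 101 = -12120$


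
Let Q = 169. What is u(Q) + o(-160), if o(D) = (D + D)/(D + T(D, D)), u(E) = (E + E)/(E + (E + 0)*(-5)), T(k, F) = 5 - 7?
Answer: 239/162 ≈ 1.4753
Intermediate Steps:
T(k, F) = -2
u(E) = -1/2 (u(E) = (2*E)/(E + E*(-5)) = (2*E)/(E - 5*E) = (2*E)/((-4*E)) = (2*E)*(-1/(4*E)) = -1/2)
o(D) = 2*D/(-2 + D) (o(D) = (D + D)/(D - 2) = (2*D)/(-2 + D) = 2*D/(-2 + D))
u(Q) + o(-160) = -1/2 + 2*(-160)/(-2 - 160) = -1/2 + 2*(-160)/(-162) = -1/2 + 2*(-160)*(-1/162) = -1/2 + 160/81 = 239/162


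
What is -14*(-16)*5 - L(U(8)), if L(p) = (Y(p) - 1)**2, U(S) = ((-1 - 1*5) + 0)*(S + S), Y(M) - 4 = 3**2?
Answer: 976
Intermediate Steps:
Y(M) = 13 (Y(M) = 4 + 3**2 = 4 + 9 = 13)
U(S) = -12*S (U(S) = ((-1 - 5) + 0)*(2*S) = (-6 + 0)*(2*S) = -12*S)
L(p) = 144 (L(p) = (13 - 1)**2 = 12**2 = 144)
-14*(-16)*5 - L(U(8)) = -14*(-16)*5 - 1*144 = 224*5 - 144 = 1120 - 144 = 976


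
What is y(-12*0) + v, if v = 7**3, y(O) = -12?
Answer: 331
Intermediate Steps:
v = 343
y(-12*0) + v = -12 + 343 = 331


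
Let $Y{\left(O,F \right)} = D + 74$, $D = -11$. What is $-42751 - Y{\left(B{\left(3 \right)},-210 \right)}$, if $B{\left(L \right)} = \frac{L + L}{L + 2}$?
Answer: $-42814$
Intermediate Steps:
$B{\left(L \right)} = \frac{2 L}{2 + L}$
$Y{\left(O,F \right)} = 63$ ($Y{\left(O,F \right)} = -11 + 74 = 63$)
$-42751 - Y{\left(B{\left(3 \right)},-210 \right)} = -42751 - 63 = -42814$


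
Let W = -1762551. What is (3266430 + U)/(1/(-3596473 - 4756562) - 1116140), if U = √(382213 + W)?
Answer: -27284604115050/9323156484901 - 8353035*I*√1380338/9323156484901 ≈ -2.9265 - 0.0010526*I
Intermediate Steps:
U = I*√1380338 (U = √(382213 - 1762551) = √(-1380338) = I*√1380338 ≈ 1174.9*I)
(3266430 + U)/(1/(-3596473 - 4756562) - 1116140) = (3266430 + I*√1380338)/(1/(-3596473 - 4756562) - 1116140) = (3266430 + I*√1380338)/(1/(-8353035) - 1116140) = (3266430 + I*√1380338)/(-1/8353035 - 1116140) = (3266430 + I*√1380338)/(-9323156484901/8353035) = (3266430 + I*√1380338)*(-8353035/9323156484901) = -27284604115050/9323156484901 - 8353035*I*√1380338/9323156484901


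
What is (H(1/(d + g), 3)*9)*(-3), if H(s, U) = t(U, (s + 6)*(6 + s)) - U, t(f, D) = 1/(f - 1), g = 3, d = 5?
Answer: 135/2 ≈ 67.500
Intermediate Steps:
t(f, D) = 1/(-1 + f)
H(s, U) = 1/(-1 + U) - U
(H(1/(d + g), 3)*9)*(-3) = (((1 - 1*3*(-1 + 3))/(-1 + 3))*9)*(-3) = (((1 - 1*3*2)/2)*9)*(-3) = (((1 - 6)/2)*9)*(-3) = (((½)*(-5))*9)*(-3) = -5/2*9*(-3) = -45/2*(-3) = 135/2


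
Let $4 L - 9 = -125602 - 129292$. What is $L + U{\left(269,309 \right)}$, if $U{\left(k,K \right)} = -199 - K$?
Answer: $- \frac{256917}{4} \approx -64229.0$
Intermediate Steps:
$L = - \frac{254885}{4}$ ($L = \frac{9}{4} + \frac{-125602 - 129292}{4} = \frac{9}{4} + \frac{1}{4} \left(-254894\right) = \frac{9}{4} - \frac{127447}{2} = - \frac{254885}{4} \approx -63721.0$)
$L + U{\left(269,309 \right)} = - \frac{254885}{4} - 508 = - \frac{256917}{4}$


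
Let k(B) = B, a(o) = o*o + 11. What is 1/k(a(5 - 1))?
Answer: 1/27 ≈ 0.037037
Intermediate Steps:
a(o) = 11 + o² (a(o) = o² + 11 = 11 + o²)
1/k(a(5 - 1)) = 1/(11 + (5 - 1)²) = 1/(11 + 4²) = 1/(11 + 16) = 1/27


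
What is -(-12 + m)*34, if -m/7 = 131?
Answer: 31586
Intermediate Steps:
m = -917 (m = -7*131 = -917)
-(-12 + m)*34 = -(-12 - 917)*34 = -(-929)*34 = -1*(-31586) = 31586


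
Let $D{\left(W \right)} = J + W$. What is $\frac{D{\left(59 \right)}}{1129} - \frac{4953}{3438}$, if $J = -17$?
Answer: $- \frac{1815847}{1293834} \approx -1.4035$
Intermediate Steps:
$D{\left(W \right)} = -17 + W$
$\frac{D{\left(59 \right)}}{1129} - \frac{4953}{3438} = \frac{-17 + 59}{1129} - \frac{4953}{3438} = 42 \cdot \frac{1}{1129} - \frac{1651}{1146} = \frac{42}{1129} - \frac{1651}{1146} = - \frac{1815847}{1293834}$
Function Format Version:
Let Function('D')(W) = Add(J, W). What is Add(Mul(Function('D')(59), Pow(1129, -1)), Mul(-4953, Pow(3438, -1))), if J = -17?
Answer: Rational(-1815847, 1293834) ≈ -1.4035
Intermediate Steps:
Function('D')(W) = Add(-17, W)
Add(Mul(Function('D')(59), Pow(1129, -1)), Mul(-4953, Pow(3438, -1))) = Add(Mul(Add(-17, 59), Pow(1129, -1)), Mul(-4953, Pow(3438, -1))) = Add(Mul(42, Rational(1, 1129)), Mul(-4953, Rational(1, 3438))) = Add(Rational(42, 1129), Rational(-1651, 1146)) = Rational(-1815847, 1293834)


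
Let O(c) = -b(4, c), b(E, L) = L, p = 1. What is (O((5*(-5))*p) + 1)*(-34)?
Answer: -884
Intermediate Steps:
O(c) = -c
(O((5*(-5))*p) + 1)*(-34) = (-5*(-5) + 1)*(-34) = (-(-25) + 1)*(-34) = (-1*(-25) + 1)*(-34) = (25 + 1)*(-34) = 26*(-34) = -884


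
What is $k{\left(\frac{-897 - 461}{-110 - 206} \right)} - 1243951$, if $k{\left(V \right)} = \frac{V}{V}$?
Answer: $-1243950$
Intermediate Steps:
$k{\left(V \right)} = 1$
$k{\left(\frac{-897 - 461}{-110 - 206} \right)} - 1243951 = 1 - 1243951 = -1243950$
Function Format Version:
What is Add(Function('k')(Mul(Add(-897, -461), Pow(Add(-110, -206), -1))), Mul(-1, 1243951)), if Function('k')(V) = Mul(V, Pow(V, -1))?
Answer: -1243950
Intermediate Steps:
Function('k')(V) = 1
Add(Function('k')(Mul(Add(-897, -461), Pow(Add(-110, -206), -1))), Mul(-1, 1243951)) = Add(1, Mul(-1, 1243951)) = Add(1, -1243951) = -1243950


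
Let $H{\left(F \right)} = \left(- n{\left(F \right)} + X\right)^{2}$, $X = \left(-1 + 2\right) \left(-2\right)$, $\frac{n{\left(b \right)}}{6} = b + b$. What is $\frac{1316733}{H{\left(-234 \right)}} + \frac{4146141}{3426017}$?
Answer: $\frac{37156354681137}{26975210787812} \approx 1.3774$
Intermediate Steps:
$n{\left(b \right)} = 12 b$ ($n{\left(b \right)} = 6 \left(b + b\right) = 6 \cdot 2 b = 12 b$)
$X = -2$ ($X = 1 \left(-2\right) = -2$)
$H{\left(F \right)} = \left(-2 - 12 F\right)^{2}$ ($H{\left(F \right)} = \left(- 12 F - 2\right)^{2} = \left(-2 - 12 F\right)^{2}$)
$\frac{1316733}{H{\left(-234 \right)}} + \frac{4146141}{3426017} = \frac{1316733}{4 \left(1 + 6 \left(-234\right)\right)^{2}} + \frac{4146141}{3426017} = \frac{1316733}{4 \left(1 - 1404\right)^{2}} + 4146141 \cdot \frac{1}{3426017} = \frac{1316733}{4 \left(-1403\right)^{2}} + \frac{4146141}{3426017} = \frac{1316733}{4 \cdot 1968409} + \frac{4146141}{3426017} = \frac{1316733}{7873636} + \frac{4146141}{3426017} = \frac{37156354681137}{26975210787812}$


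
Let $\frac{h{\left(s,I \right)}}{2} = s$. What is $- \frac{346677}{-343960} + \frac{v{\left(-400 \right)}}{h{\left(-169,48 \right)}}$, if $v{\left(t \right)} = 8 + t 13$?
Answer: $\frac{951508573}{58129240} \approx 16.369$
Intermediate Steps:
$h{\left(s,I \right)} = 2 s$
$v{\left(t \right)} = 8 + 13 t$
$- \frac{346677}{-343960} + \frac{v{\left(-400 \right)}}{h{\left(-169,48 \right)}} = - \frac{346677}{-343960} + \frac{8 + 13 \left(-400\right)}{2 \left(-169\right)} = \left(-346677\right) \left(- \frac{1}{343960}\right) + \frac{8 - 5200}{-338} = \frac{346677}{343960} - - \frac{2596}{169} = \frac{346677}{343960} + \frac{2596}{169} = \frac{951508573}{58129240}$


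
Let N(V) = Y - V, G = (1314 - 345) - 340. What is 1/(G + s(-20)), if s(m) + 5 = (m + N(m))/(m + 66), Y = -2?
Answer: 23/14351 ≈ 0.0016027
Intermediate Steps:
G = 629 (G = 969 - 340 = 629)
N(V) = -2 - V
s(m) = -5 - 2/(66 + m) (s(m) = -5 + (m + (-2 - m))/(m + 66) = -5 - 2/(66 + m))
1/(G + s(-20)) = 1/(629 + (-332 - 5*(-20))/(66 - 20)) = 1/(629 + (-332 + 100)/46) = 1/(629 + (1/46)*(-232)) = 1/(629 - 116/23) = 1/(14351/23) = 23/14351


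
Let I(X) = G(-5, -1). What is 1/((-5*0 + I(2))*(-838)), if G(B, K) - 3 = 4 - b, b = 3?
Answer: -1/3352 ≈ -0.00029833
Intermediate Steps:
G(B, K) = 4 (G(B, K) = 3 + (4 - 1*3) = 3 + (4 - 3) = 3 + 1 = 4)
I(X) = 4
1/((-5*0 + I(2))*(-838)) = 1/((-5*0 + 4)*(-838)) = 1/((0 + 4)*(-838)) = 1/(4*(-838)) = 1/(-3352) = -1/3352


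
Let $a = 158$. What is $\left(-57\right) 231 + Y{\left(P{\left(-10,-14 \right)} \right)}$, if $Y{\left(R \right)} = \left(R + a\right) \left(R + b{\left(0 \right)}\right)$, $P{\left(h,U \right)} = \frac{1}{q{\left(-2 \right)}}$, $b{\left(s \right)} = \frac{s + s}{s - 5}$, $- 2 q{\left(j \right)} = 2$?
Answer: $-13324$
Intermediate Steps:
$q{\left(j \right)} = -1$ ($q{\left(j \right)} = \left(- \frac{1}{2}\right) 2 = -1$)
$b{\left(s \right)} = \frac{2 s}{-5 + s}$
$P{\left(h,U \right)} = -1$ ($P{\left(h,U \right)} = \frac{1}{-1} = -1$)
$Y{\left(R \right)} = R \left(158 + R\right)$ ($Y{\left(R \right)} = \left(R + 158\right) \left(R + 2 \cdot 0 \frac{1}{-5 + 0}\right) = \left(158 + R\right) \left(R + 2 \cdot 0 \frac{1}{-5}\right) = \left(158 + R\right) \left(R + 2 \cdot 0 \left(- \frac{1}{5}\right)\right) = \left(158 + R\right) \left(R + 0\right) = \left(158 + R\right) R = R \left(158 + R\right)$)
$\left(-57\right) 231 + Y{\left(P{\left(-10,-14 \right)} \right)} = \left(-57\right) 231 - \left(158 - 1\right) = -13167 - 157 = -13324$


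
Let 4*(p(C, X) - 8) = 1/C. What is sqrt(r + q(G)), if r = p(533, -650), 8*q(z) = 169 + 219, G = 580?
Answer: sqrt(64204647)/1066 ≈ 7.5167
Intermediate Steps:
p(C, X) = 8 + 1/(4*C)
q(z) = 97/2 (q(z) = (169 + 219)/8 = (1/8)*388 = 97/2)
r = 17057/2132 (r = 8 + (1/4)/533 = 8 + (1/4)*(1/533) = 8 + 1/2132 = 17057/2132 ≈ 8.0005)
sqrt(r + q(G)) = sqrt(17057/2132 + 97/2) = sqrt(120459/2132) = sqrt(64204647)/1066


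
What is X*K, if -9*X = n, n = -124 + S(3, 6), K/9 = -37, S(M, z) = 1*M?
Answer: -4477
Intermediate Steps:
S(M, z) = M
K = -333 (K = 9*(-37) = -333)
n = -121 (n = -124 + 3 = -121)
X = 121/9 (X = -1/9*(-121) = 121/9 ≈ 13.444)
X*K = (121/9)*(-333) = -4477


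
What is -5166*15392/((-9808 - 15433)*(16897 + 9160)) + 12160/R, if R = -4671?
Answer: -7626274700608/3072138826527 ≈ -2.4824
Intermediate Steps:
-5166*15392/((-9808 - 15433)*(16897 + 9160)) + 12160/R = -5166*15392/((-9808 - 15433)*(16897 + 9160)) + 12160/(-4671) = -5166/((26057*(-25241))/15392) + 12160*(-1/4671) = -5166/((-657704737*1/15392)) - 12160/4671 = -5166/(-657704737/15392) - 12160/4671 = -5166*(-15392/657704737) - 12160/4671 = 79515072/657704737 - 12160/4671 = -7626274700608/3072138826527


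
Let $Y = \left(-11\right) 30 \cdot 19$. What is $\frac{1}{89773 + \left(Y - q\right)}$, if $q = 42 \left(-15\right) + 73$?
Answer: $\frac{1}{84060} \approx 1.1896 \cdot 10^{-5}$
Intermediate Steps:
$Y = -6270$ ($Y = \left(-330\right) 19 = -6270$)
$q = -557$ ($q = -630 + 73 = -557$)
$\frac{1}{89773 + \left(Y - q\right)} = \frac{1}{89773 - 5713} = \frac{1}{84060}$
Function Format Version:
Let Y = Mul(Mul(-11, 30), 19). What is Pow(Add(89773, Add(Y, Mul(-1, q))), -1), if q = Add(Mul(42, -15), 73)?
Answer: Rational(1, 84060) ≈ 1.1896e-5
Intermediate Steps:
Y = -6270 (Y = Mul(-330, 19) = -6270)
q = -557 (q = Add(-630, 73) = -557)
Pow(Add(89773, Add(Y, Mul(-1, q))), -1) = Pow(Add(89773, Add(-6270, Mul(-1, -557))), -1) = Pow(Add(89773, Add(-6270, 557)), -1) = Pow(Add(89773, -5713), -1) = Pow(84060, -1) = Rational(1, 84060)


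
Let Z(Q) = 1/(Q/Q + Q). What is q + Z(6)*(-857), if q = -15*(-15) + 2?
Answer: 732/7 ≈ 104.57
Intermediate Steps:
q = 227 (q = 225 + 2 = 227)
Z(Q) = 1/(1 + Q)
q + Z(6)*(-857) = 227 - 857/(1 + 6) = 227 - 857/7 = 732/7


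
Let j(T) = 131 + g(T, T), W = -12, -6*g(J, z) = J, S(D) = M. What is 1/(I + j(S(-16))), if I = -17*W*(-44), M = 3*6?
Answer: -1/8848 ≈ -0.00011302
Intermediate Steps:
M = 18
S(D) = 18
g(J, z) = -J/6
j(T) = 131 - T/6
I = -8976 (I = -17*(-12)*(-44) = 204*(-44) = -8976)
1/(I + j(S(-16))) = 1/(-8976 + (131 - ⅙*18)) = 1/(-8976 + (131 - 3)) = 1/(-8976 + 128) = 1/(-8848) = -1/8848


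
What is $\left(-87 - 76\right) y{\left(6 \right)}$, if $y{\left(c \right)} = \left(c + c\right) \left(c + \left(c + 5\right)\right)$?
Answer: $-33252$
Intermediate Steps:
$y{\left(c \right)} = 2 c \left(5 + 2 c\right)$ ($y{\left(c \right)} = 2 c \left(c + \left(5 + c\right)\right) = 2 c \left(5 + 2 c\right)$)
$\left(-87 - 76\right) y{\left(6 \right)} = \left(-87 - 76\right) 2 \cdot 6 \left(5 + 2 \cdot 6\right) = - 163 \cdot 2 \cdot 6 \left(5 + 12\right) = - 163 \cdot 2 \cdot 6 \cdot 17 = \left(-163\right) 204 = -33252$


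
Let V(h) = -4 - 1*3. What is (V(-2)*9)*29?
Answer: -1827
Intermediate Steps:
V(h) = -7 (V(h) = -4 - 3 = -7)
(V(-2)*9)*29 = -7*9*29 = -63*29 = -1827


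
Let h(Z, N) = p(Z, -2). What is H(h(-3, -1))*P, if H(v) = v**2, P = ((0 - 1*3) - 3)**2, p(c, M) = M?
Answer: 144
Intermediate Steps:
h(Z, N) = -2
P = 36 (P = ((0 - 3) - 3)**2 = (-3 - 3)**2 = (-6)**2 = 36)
H(h(-3, -1))*P = (-2)**2*36 = 4*36 = 144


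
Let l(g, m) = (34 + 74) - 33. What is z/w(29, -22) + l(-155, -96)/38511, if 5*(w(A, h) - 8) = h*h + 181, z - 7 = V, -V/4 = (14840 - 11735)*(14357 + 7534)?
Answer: -387800368084/201113 ≈ -1.9283e+6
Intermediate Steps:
V = -271886220 (V = -4*(14840 - 11735)*(14357 + 7534) = -12420*21891 = -4*67971555 = -271886220)
l(g, m) = 75 (l(g, m) = 108 - 33 = 75)
z = -271886213 (z = 7 - 271886220 = -271886213)
w(A, h) = 221/5 + h²/5 (w(A, h) = 8 + (h*h + 181)/5 = 8 + (h² + 181)/5 = 8 + (181 + h²)/5 = 8 + (181/5 + h²/5) = 221/5 + h²/5)
z/w(29, -22) + l(-155, -96)/38511 = -271886213/(221/5 + (⅕)*(-22)²) + 75/38511 = -271886213/(221/5 + (⅕)*484) + 75*(1/38511) = -271886213/(221/5 + 484/5) + 25/12837 = -271886213/141 + 25/12837 = -387800368084/201113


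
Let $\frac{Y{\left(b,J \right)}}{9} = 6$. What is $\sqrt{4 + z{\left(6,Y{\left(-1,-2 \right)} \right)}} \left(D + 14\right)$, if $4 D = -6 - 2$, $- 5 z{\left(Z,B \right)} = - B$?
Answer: $\frac{12 \sqrt{370}}{5} \approx 46.165$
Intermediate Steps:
$Y{\left(b,J \right)} = 54$ ($Y{\left(b,J \right)} = 9 \cdot 6 = 54$)
$z{\left(Z,B \right)} = \frac{B}{5}$ ($z{\left(Z,B \right)} = - \frac{\left(-1\right) B}{5} = \frac{B}{5}$)
$D = -2$ ($D = \frac{-6 - 2}{4} = \frac{1}{4} \left(-8\right) = -2$)
$\sqrt{4 + z{\left(6,Y{\left(-1,-2 \right)} \right)}} \left(D + 14\right) = \sqrt{4 + \frac{1}{5} \cdot 54} \left(-2 + 14\right) = \sqrt{4 + \frac{54}{5}} \cdot 12 = \sqrt{\frac{74}{5}} \cdot 12 = \frac{\sqrt{370}}{5} \cdot 12 = \frac{12 \sqrt{370}}{5}$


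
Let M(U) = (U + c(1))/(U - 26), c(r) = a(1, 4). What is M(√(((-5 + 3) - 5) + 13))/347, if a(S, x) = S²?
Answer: -16/116245 - 27*√6/232490 ≈ -0.00042211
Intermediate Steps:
c(r) = 1 (c(r) = 1² = 1)
M(U) = (1 + U)/(-26 + U) (M(U) = (U + 1)/(U - 26) = (1 + U)/(-26 + U))
M(√(((-5 + 3) - 5) + 13))/347 = ((1 + √(((-5 + 3) - 5) + 13))/(-26 + √(((-5 + 3) - 5) + 13)))/347 = ((1 + √((-2 - 5) + 13))/(-26 + √((-2 - 5) + 13)))*(1/347) = ((1 + √(-7 + 13))/(-26 + √(-7 + 13)))*(1/347) = ((1 + √6)/(-26 + √6))*(1/347) = (1 + √6)/(347*(-26 + √6))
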